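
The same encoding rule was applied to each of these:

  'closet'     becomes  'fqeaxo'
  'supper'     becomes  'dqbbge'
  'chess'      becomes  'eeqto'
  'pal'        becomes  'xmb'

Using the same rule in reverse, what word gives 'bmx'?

lap

The output letters match the input read backwards, each shifted +12: closet reversed is tesolc. Read the word backwards and shift each letter +12.
Decoding bmx: shift back: b−12=p, m−12=a, x−12=l → pal; then reverse → lap.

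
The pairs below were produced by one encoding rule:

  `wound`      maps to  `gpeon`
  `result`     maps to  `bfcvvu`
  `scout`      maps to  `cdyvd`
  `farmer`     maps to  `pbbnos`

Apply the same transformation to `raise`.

Shifts by position in wound: pos 0: w→g (+10), pos 1: o→p (+1), pos 2: u→e (+10), pos 3: n→o (+1) — repeating every 2. The shifts repeat in a cycle of length 2: positions 0,1,… shift by +10, +1, then the pattern repeats.
On raise: r+10=b, a+1=b, i+10=s, s+1=t, e+10=o.

bbsto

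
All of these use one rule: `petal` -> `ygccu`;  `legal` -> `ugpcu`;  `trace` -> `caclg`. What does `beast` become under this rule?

kgcbc

Vowels shift forward by 2 and consonants shift forward by 9.
For beast: b(cons)+9=k, e(vowel)+2=g, a(vowel)+2=c, s(cons)+9=b, t(cons)+9=c.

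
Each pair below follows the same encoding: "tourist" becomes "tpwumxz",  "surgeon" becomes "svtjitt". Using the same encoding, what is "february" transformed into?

In tourist: t→t is +0, o→p is +1, u→w is +2, r→u is +3 — the shift increases by 1 each position. Each letter shifts forward by its position index (0, 1, 2, …) — the shift grows by one for each successive letter.
On february: f+0=f, e+1=f, b+2=d, r+3=u, u+4=y, a+5=f, r+6=x, y+7=f.

ffduyfxf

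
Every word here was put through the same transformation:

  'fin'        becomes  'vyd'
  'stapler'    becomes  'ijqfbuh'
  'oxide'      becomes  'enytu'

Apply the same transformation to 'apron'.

Compare letters: f→v is +16, i→y is +16, n→d is +16 — a constant shift. This is a Caesar cipher with shift 16.
For apron: a+16=q, p+16=f, r+16=h, o+16=e, n+16=d.

qfhed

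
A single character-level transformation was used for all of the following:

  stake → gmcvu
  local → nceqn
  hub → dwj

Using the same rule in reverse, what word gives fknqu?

solid

The output letters match the input read backwards, each shifted +2: stake reversed is ekats. The word is reversed, then every letter is shifted forward by 2.
Decoding fknqu: shift back: f−2=d, k−2=i, n−2=l, q−2=o, u−2=s → dilos; then reverse → solid.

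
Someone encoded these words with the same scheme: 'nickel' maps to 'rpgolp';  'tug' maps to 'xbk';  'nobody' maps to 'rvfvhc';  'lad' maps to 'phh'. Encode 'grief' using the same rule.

kvplj

The shift depends on letter class: consonant n→r is +4, but vowel i→p is +7. Vowels shift forward by 7 and consonants shift forward by 4.
On grief: g(cons)+4=k, r(cons)+4=v, i(vowel)+7=p, e(vowel)+7=l, f(cons)+4=j.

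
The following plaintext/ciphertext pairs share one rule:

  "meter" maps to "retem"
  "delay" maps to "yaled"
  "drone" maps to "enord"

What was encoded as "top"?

The word is simply reversed.
Undoing it on top: then reverse → pot.

pot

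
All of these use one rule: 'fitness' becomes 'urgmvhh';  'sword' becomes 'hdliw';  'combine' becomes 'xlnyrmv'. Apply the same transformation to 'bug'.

yft

Each pair mirrors across the alphabet (f↔u, i↔r, t↔g): positions sum to 25. Letters are reflected about the middle of the alphabet (position → 25−position): Atbash.
On bug: b↔y, u↔f, g↔t.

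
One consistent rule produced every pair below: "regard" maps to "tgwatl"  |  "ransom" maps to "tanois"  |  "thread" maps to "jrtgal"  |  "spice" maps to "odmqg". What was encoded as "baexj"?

r(17)→t(19) and e(4)→g(6) fit y≡21x+0 (mod 26); the inverse of 21 mod 26 is 5. Each letter's alphabet position (a=0..z=25) is mapped through 21·x+0 mod 26 — an affine cipher.
Undoing it on baexj: b(1)→5·(1−0)≡5=f; a(0)→5·(0−0)≡0=a; e(4)→5·(4−0)≡20=u; x(23)→5·(23−0)≡11=l; j(9)→5·(9−0)≡19=t (all mod 26).

fault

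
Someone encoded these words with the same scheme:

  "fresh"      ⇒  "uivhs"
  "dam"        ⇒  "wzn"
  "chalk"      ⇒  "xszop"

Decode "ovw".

led

Each pair mirrors across the alphabet (f↔u, r↔i, e↔v): positions sum to 25. Letters are reflected about the middle of the alphabet (position → 25−position): Atbash.
Decoding ovw: o↔l, v↔e, w↔d.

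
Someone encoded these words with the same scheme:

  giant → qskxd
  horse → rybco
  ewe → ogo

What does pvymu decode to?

flock

Compare letters: g→q is +10, i→s is +10, a→k is +10 — a constant shift. It's a constant shift of +10 (ROT10).
Undoing it on pvymu: p−10=f, v−10=l, y−10=o, m−10=c, u−10=k.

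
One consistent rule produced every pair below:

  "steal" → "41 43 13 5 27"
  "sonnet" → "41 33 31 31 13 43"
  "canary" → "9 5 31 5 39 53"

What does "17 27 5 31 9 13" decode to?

glance

s(#19)→41 and t(#20)→43: differences scale by 2, so n = 2·pos + 3. With a=1..z=26, the number is 2·pos + 3.
Reversing it on 17 27 5 31 9 13: 17→(17−3)÷2=7=g, 27→(27−3)÷2=12=l, 5→(5−3)÷2=1=a, 31→(31−3)÷2=14=n, 9→(9−3)÷2=3=c, 13→(13−3)÷2=5=e.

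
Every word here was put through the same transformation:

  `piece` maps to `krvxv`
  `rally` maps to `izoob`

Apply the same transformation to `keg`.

pvt

Each letter is replaced by its mirror in the alphabet: a↔z, b↔y, c↔x, and so on (the Atbash cipher).
For keg: k↔p, e↔v, g↔t.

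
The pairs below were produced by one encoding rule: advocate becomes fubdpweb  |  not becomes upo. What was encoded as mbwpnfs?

removal

The output letters match the input read backwards, each shifted +1: advocate reversed is etacovda. The word is reversed, then every letter is shifted forward by 1.
Decoding mbwpnfs: shift back: m−1=l, b−1=a, w−1=v, p−1=o, n−1=m, f−1=e, s−1=r → lavomer; then reverse → removal.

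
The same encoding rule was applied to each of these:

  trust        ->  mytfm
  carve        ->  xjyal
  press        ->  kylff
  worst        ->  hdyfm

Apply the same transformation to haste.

gjfml

t(19)→m(12) and r(17)→y(24) fit y≡7x+9 (mod 26); the inverse of 7 mod 26 is 15. This is an affine cipher: with a=0,…,z=25, each position x becomes (7x+9) mod 26.
Applying it to haste: h(7)→7·7+9≡6=g; a(0)→7·0+9≡9=j; s(18)→7·18+9≡5=f; t(19)→7·19+9≡12=m; e(4)→7·4+9≡11=l (all mod 26).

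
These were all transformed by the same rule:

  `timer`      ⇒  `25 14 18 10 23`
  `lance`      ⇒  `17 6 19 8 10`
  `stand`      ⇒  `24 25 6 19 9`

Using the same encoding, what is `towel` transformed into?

25 20 28 10 17

Each letter is replaced by its alphabet position (a=1..z=26) + 5.
Applying it to towel: t=20→25, o=15→20, w=23→28, e=5→10, l=12→17.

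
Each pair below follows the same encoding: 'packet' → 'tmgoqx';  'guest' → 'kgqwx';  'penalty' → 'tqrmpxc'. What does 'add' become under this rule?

mhh

The shift depends on letter class: consonant p→t is +4, but vowel a→m is +12. The rule splits by letter class: vowels +12, consonants +4.
For add: a(vowel)+12=m, d(cons)+4=h, d(cons)+4=h.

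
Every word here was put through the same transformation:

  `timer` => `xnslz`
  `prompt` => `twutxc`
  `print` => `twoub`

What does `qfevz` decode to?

Letter i (0-indexed) is shifted by i+4, so successive shifts are 4, 5, 6, ….
Decoding qfevz: q−4=m, f−5=a, e−6=y, v−7=o, z−8=r.

mayor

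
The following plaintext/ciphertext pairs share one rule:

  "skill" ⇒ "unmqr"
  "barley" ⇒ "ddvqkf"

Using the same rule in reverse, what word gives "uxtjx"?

In skill: s→u is +2, k→n is +3, i→m is +4, l→q is +5 — the shift increases by 1 each position. The shift increases by 1 at each position, starting from +2: 2, 3, 4, ….
Undoing it on uxtjx: u−2=s, x−3=u, t−4=p, j−5=e, x−6=r.

super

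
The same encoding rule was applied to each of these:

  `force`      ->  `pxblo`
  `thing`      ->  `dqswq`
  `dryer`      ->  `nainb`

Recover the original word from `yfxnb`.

owner

Shifts by position in force: pos 0: f→p (+10), pos 1: o→x (+9), pos 2: r→b (+10), pos 3: c→l (+9) — repeating every 2. The shifts repeat in a cycle of length 2: positions 0,1,… shift by +10, +9, then the pattern repeats.
Reversing it on yfxnb: y−10=o, f−9=w, x−10=n, n−9=e, b−10=r.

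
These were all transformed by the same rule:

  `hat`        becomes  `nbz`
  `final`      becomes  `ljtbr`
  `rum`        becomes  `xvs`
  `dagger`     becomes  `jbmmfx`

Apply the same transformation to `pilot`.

The shift depends on letter class: consonant h→n is +6, but vowel a→b is +1. Vowels shift forward by 1 and consonants shift forward by 6.
Applying it to pilot: p(cons)+6=v, i(vowel)+1=j, l(cons)+6=r, o(vowel)+1=p, t(cons)+6=z.

vjrpz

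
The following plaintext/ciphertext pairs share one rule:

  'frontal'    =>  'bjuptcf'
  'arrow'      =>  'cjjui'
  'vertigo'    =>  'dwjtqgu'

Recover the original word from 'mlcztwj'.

chapter

This is an affine cipher: with a=0,…,z=25, each position x becomes (5x+2) mod 26.
Reversing it on mlcztwj: m(12)→21·(12−2)≡2=c; l(11)→21·(11−2)≡7=h; c(2)→21·(2−2)≡0=a; z(25)→21·(25−2)≡15=p; t(19)→21·(19−2)≡19=t; w(22)→21·(22−2)≡4=e; j(9)→21·(9−2)≡17=r (all mod 26).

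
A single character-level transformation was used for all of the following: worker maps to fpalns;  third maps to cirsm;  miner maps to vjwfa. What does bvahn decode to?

surge

Shifts by position in worker: pos 0: w→f (+9), pos 1: o→p (+1), pos 2: r→a (+9), pos 3: k→l (+1) — repeating every 2. The shifts repeat in a cycle of length 2: positions 0,1,… shift by +9, +1, then the pattern repeats.
Decoding bvahn: b−9=s, v−1=u, a−9=r, h−1=g, n−9=e.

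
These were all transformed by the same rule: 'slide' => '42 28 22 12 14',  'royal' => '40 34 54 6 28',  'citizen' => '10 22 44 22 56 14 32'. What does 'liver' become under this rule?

s(#19)→42 and l(#12)→28: differences scale by 2, so n = 2·pos + 4. The formula is n = 2×(alphabet index, a=1) + 4.
For liver: l=12→28, i=9→22, v=22→48, e=5→14, r=18→40.

28 22 48 14 40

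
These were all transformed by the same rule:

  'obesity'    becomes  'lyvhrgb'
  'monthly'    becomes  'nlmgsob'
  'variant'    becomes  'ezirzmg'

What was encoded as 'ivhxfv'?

rescue

Each pair mirrors across the alphabet (o↔l, b↔y, e↔v): positions sum to 25. Each letter is replaced by its mirror in the alphabet: a↔z, b↔y, c↔x, and so on (the Atbash cipher).
Undoing it on ivhxfv: i↔r, v↔e, h↔s, x↔c, f↔u, v↔e.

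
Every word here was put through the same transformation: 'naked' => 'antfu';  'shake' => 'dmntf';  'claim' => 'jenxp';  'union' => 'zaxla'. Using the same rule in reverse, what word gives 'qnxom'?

n(13)→a(0) and a(0)→n(13) fit y≡11x+13 (mod 26); the inverse of 11 mod 26 is 19. This is an affine cipher: with a=0,…,z=25, each position x becomes (11x+13) mod 26.
Reversing it on qnxom: q(16)→19·(16−13)≡5=f; n(13)→19·(13−13)≡0=a; x(23)→19·(23−13)≡8=i; o(14)→19·(14−13)≡19=t; m(12)→19·(12−13)≡7=h (all mod 26).

faith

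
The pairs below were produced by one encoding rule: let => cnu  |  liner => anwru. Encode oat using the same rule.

cjx

The output letters match the input read backwards, each shifted +9: let reversed is tel. Read the word backwards and shift each letter +9.
For oat: reverse → tao; then shift: t+9=c, a+9=j, o+9=x.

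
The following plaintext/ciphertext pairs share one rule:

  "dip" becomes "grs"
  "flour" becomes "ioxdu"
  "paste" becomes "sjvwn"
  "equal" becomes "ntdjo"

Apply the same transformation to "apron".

The rule splits by letter class: vowels +9, consonants +3.
On apron: a(vowel)+9=j, p(cons)+3=s, r(cons)+3=u, o(vowel)+9=x, n(cons)+3=q.

jsuxq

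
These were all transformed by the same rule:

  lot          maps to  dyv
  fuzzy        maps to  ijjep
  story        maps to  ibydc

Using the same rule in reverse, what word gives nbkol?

beard

Two steps: reverse the string, then apply a Caesar shift of +10.
Decoding nbkol: shift back: n−10=d, b−10=r, k−10=a, o−10=e, l−10=b → draeb; then reverse → beard.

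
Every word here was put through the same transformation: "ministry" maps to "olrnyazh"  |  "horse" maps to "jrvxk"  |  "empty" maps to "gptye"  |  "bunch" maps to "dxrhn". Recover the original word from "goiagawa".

In ministry: m→o is +2, i→l is +3, n→r is +4, i→n is +5 — the shift increases by 1 each position. The shift increases by 1 at each position, starting from +2: 2, 3, 4, ….
Reversing it on goiagawa: g−2=e, o−3=l, i−4=e, a−5=v, g−6=a, a−7=t, w−8=o, a−9=r.

elevator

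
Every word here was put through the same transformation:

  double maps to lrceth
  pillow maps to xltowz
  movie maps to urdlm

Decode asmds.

Shifts by position in double: pos 0: d→l (+8), pos 1: o→r (+3), pos 2: u→c (+8), pos 3: b→e (+3) — repeating every 2. The shifts repeat in a cycle of length 2: positions 0,1,… shift by +8, +3, then the pattern repeats.
Decoding asmds: a−8=s, s−3=p, m−8=e, d−3=a, s−8=k.

speak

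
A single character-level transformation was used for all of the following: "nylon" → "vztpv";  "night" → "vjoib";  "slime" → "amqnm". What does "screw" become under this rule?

Shifts by position in nylon: pos 0: n→v (+8), pos 1: y→z (+1), pos 2: l→t (+8), pos 3: o→p (+1) — repeating every 2. The shifts repeat in a cycle of length 2: positions 0,1,… shift by +8, +1, then the pattern repeats.
Applying it to screw: s+8=a, c+1=d, r+8=z, e+1=f, w+8=e.

adzfe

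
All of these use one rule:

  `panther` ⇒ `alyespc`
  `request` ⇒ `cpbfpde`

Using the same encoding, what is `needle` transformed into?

yppowp

Every letter moves 11 places later in the alphabet, wrapping around z→a.
On needle: n+11=y, e+11=p, e+11=p, d+11=o, l+11=w, e+11=p.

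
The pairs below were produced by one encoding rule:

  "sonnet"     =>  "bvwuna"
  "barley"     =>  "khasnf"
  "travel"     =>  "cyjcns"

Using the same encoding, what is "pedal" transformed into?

The shifts repeat in a cycle of length 2: positions 0,1,… shift by +9, +7, then the pattern repeats.
On pedal: p+9=y, e+7=l, d+9=m, a+7=h, l+9=u.

ylmhu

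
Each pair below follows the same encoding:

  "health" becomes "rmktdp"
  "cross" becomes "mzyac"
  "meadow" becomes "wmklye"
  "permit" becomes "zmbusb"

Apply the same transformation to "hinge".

rqxoo

Shifts by position in health: pos 0: h→r (+10), pos 1: e→m (+8), pos 2: a→k (+10), pos 3: l→t (+8) — repeating every 2. The shifts repeat in a cycle of length 2: positions 0,1,… shift by +10, +8, then the pattern repeats.
Applying it to hinge: h+10=r, i+8=q, n+10=x, g+8=o, e+10=o.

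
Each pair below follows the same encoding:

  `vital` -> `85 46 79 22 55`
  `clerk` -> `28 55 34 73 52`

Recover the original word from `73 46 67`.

v(#22)→85 and i(#9)→46: differences scale by 3, so n = 3·pos + 19. Each letter becomes 3×(its alphabet position, a=1..z=26) + 19.
Reversing it on 73 46 67: 73→(73−19)÷3=18=r, 46→(46−19)÷3=9=i, 67→(67−19)÷3=16=p.

rip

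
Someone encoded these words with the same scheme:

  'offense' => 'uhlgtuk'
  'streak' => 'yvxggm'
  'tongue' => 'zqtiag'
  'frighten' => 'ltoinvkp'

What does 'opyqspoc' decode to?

insomnia

Shifts by position in offense: pos 0: o→u (+6), pos 1: f→h (+2), pos 2: f→l (+6), pos 3: e→g (+2) — repeating every 2. It's a Vigenère-style cipher with numeric key [6,2]: position i shifts by key[i mod 2].
Decoding opyqspoc: o−6=i, p−2=n, y−6=s, q−2=o, s−6=m, p−2=n, o−6=i, c−2=a.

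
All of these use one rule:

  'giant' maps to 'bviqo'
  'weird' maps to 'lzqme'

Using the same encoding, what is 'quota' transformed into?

The output letters match the input read backwards, each shifted +8: giant reversed is tnaig. Two steps: reverse the string, then apply a Caesar shift of +8.
Applying it to quota: reverse → atouq; then shift: a+8=i, t+8=b, o+8=w, u+8=c, q+8=y.

ibwcy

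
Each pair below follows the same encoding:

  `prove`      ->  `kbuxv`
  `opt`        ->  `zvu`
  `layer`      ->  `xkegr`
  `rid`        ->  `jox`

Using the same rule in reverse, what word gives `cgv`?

paw

The output letters match the input read backwards, each shifted +6: prove reversed is evorp. The word is reversed, then every letter is shifted forward by 6.
Decoding cgv: shift back: c−6=w, g−6=a, v−6=p → wap; then reverse → paw.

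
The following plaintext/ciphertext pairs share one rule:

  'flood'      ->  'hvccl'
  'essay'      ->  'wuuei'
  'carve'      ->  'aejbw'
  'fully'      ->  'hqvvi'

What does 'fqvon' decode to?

tulip

f(5)→h(7) and l(11)→v(21) fit y≡11x+4 (mod 26); the inverse of 11 mod 26 is 19. This is an affine cipher: with a=0,…,z=25, each position x becomes (11x+4) mod 26.
Decoding fqvon: f(5)→19·(5−4)≡19=t; q(16)→19·(16−4)≡20=u; v(21)→19·(21−4)≡11=l; o(14)→19·(14−4)≡8=i; n(13)→19·(13−4)≡15=p (all mod 26).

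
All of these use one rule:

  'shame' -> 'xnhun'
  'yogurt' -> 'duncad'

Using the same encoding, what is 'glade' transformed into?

lrhln

The shift increases by 1 at each position, starting from +5: 5, 6, 7, ….
Applying it to glade: g+5=l, l+6=r, a+7=h, d+8=l, e+9=n.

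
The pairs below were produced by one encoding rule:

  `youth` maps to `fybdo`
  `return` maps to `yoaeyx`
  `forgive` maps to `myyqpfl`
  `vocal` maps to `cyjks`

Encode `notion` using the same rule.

uyasvx

Shifts by position in youth: pos 0: y→f (+7), pos 1: o→y (+10), pos 2: u→b (+7), pos 3: t→d (+10) — repeating every 2. A repeating key of period 2 is used — shifts +7, +10 over and over.
On notion: n+7=u, o+10=y, t+7=a, i+10=s, o+7=v, n+10=x.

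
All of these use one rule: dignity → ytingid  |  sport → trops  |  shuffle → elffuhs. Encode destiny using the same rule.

ynitsed

It's just the letters in reverse order.
Applying it to destiny: reverse → ynitsed.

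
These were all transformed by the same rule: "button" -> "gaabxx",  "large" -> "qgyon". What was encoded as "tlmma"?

The shift increases by 1 at each position, starting from +5: 5, 6, 7, ….
Reversing it on tlmma: t−5=o, l−6=f, m−7=f, m−8=e, a−9=r.

offer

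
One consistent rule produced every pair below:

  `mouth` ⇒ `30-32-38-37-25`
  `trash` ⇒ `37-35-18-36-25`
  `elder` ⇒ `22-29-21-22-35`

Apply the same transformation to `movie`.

30-32-39-26-22

m is letter #13 and maps to 30: an offset of 17. The number is (letter's place in the alphabet, a=1) + 17.
For movie: m=13→30, o=15→32, v=22→39, i=9→26, e=5→22.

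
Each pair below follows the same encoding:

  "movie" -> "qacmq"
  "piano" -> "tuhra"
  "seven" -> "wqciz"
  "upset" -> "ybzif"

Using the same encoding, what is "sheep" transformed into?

wtlib

The shifts repeat in a cycle of length 3: positions 0,1,… shift by +4, +12, +7, then the pattern repeats.
For sheep: s+4=w, h+12=t, e+7=l, e+4=i, p+12=b.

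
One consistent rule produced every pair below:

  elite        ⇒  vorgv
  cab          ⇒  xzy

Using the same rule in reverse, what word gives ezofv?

Each pair mirrors across the alphabet (e↔v, l↔o, i↔r): positions sum to 25. This is the alphabet-reversal cipher (Atbash): a becomes z, b becomes y, etc.
Undoing it on ezofv: e↔v, z↔a, o↔l, f↔u, v↔e.

value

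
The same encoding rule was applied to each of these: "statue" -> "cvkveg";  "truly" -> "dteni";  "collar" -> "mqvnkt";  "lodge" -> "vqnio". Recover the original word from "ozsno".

A repeating key of period 2 is used — shifts +10, +2 over and over.
Undoing it on ozsno: o−10=e, z−2=x, s−10=i, n−2=l, o−10=e.

exile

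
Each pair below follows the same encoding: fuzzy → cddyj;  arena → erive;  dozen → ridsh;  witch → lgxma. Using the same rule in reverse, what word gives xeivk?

The output letters match the input read backwards, each shifted +4: fuzzy reversed is yzzuf. The word is reversed, then every letter is shifted forward by 4.
Undoing it on xeivk: shift back: x−4=t, e−4=a, i−4=e, v−4=r, k−4=g → taerg; then reverse → great.

great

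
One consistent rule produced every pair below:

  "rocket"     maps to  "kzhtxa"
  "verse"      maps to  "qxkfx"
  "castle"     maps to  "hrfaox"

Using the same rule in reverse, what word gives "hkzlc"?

r(17)→k(10) and o(14)→z(25) fit y≡21x+17 (mod 26); the inverse of 21 mod 26 is 5. Each letter's alphabet position (a=0..z=25) is mapped through 21·x+17 mod 26 — an affine cipher.
Decoding hkzlc: h(7)→5·(7−17)≡2=c; k(10)→5·(10−17)≡17=r; z(25)→5·(25−17)≡14=o; l(11)→5·(11−17)≡22=w; c(2)→5·(2−17)≡3=d (all mod 26).

crowd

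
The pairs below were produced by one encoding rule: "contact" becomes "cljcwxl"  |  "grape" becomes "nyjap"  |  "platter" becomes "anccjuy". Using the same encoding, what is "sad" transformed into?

mjb

Two steps: reverse the string, then apply a Caesar shift of +9.
For sad: reverse → das; then shift: d+9=m, a+9=j, s+9=b.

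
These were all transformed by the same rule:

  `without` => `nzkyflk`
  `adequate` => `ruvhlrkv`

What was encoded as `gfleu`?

pound

Compare letters: w→n is +17, i→z is +17, t→k is +17 — a constant shift. This is a Caesar cipher with shift 17.
Reversing it on gfleu: g−17=p, f−17=o, l−17=u, e−17=n, u−17=d.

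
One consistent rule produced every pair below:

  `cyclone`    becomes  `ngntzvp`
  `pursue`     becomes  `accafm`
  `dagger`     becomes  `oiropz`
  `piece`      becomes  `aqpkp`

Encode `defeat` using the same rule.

omqmlb

It's a Vigenère-style cipher with numeric key [11,8]: position i shifts by key[i mod 2].
On defeat: d+11=o, e+8=m, f+11=q, e+8=m, a+11=l, t+8=b.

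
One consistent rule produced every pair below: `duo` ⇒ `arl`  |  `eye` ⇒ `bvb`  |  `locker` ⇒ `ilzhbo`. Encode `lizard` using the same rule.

Compare letters: d→a is +23, u→r is +23, o→l is +23 — a constant shift. Every letter moves 23 places later in the alphabet, wrapping around z→a.
On lizard: l+23=i, i+23=f, z+23=w, a+23=x, r+23=o, d+23=a.

ifwxoa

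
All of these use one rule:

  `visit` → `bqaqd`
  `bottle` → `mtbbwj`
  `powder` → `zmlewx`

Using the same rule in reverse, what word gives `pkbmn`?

The word is reversed, then every letter is shifted forward by 8.
Decoding pkbmn: shift back: p−8=h, k−8=c, b−8=t, m−8=e, n−8=f → hctef; then reverse → fetch.

fetch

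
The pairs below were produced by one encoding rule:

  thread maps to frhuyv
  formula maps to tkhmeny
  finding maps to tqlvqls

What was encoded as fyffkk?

t(19)→f(5) and h(7)→r(17) fit y≡25x+24 (mod 26); the inverse of 25 mod 26 is 25. This is an affine cipher: with a=0,…,z=25, each position x becomes (25x+24) mod 26.
Undoing it on fyffkk: f(5)→25·(5−24)≡19=t; y(24)→25·(24−24)≡0=a; f(5)→25·(5−24)≡19=t; f(5)→25·(5−24)≡19=t; k(10)→25·(10−24)≡14=o; k(10)→25·(10−24)≡14=o (all mod 26).

tattoo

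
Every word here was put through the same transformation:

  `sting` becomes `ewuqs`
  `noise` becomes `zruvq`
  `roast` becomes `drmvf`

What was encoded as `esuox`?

spill

Shifts by position in sting: pos 0: s→e (+12), pos 1: t→w (+3), pos 2: i→u (+12), pos 3: n→q (+3) — repeating every 2. The shifts repeat in a cycle of length 2: positions 0,1,… shift by +12, +3, then the pattern repeats.
Decoding esuox: e−12=s, s−3=p, u−12=i, o−3=l, x−12=l.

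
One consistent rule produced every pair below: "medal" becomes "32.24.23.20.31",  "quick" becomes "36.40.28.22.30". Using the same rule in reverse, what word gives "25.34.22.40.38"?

The number is (letter's place in the alphabet, a=1) + 19.
Reversing it on 25.34.22.40.38: 25→(25−19)÷1=6=f, 34→(34−19)÷1=15=o, 22→(22−19)÷1=3=c, 40→(40−19)÷1=21=u, 38→(38−19)÷1=19=s.

focus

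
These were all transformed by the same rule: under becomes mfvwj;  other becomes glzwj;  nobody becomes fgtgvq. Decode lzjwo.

Compare letters: u→m is +18, n→f is +18, d→v is +18 — a constant shift. This is a Caesar cipher with shift 18.
Reversing it on lzjwo: l−18=t, z−18=h, j−18=r, w−18=e, o−18=w.

threw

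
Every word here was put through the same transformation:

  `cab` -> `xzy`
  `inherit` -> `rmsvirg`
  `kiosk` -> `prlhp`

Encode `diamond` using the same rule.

Each pair mirrors across the alphabet (c↔x, a↔z, b↔y): positions sum to 25. Each letter is replaced by its mirror in the alphabet: a↔z, b↔y, c↔x, and so on (the Atbash cipher).
For diamond: d↔w, i↔r, a↔z, m↔n, o↔l, n↔m, d↔w.

wrznlmw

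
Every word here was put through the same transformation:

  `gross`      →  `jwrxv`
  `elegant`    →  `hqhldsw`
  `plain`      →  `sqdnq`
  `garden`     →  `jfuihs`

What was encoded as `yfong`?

Shifts by position in gross: pos 0: g→j (+3), pos 1: r→w (+5), pos 2: o→r (+3), pos 3: s→x (+5) — repeating every 2. A repeating key of period 2 is used — shifts +3, +5 over and over.
Decoding yfong: y−3=v, f−5=a, o−3=l, n−5=i, g−3=d.

valid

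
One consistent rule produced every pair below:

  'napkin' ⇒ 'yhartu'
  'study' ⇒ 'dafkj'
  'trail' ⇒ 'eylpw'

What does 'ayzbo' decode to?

Shifts by position in napkin: pos 0: n→y (+11), pos 1: a→h (+7), pos 2: p→a (+11), pos 3: k→r (+7) — repeating every 2. It's a Vigenère-style cipher with numeric key [11,7]: position i shifts by key[i mod 2].
Undoing it on ayzbo: a−11=p, y−7=r, z−11=o, b−7=u, o−11=d.

proud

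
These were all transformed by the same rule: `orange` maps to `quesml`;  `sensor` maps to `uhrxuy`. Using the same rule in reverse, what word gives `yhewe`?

Each letter shifts forward by (position + 2), i.e. 2, 3, 4, … — the shift grows by one for each successive letter.
Reversing it on yhewe: y−2=w, h−3=e, e−4=a, w−5=r, e−6=y.

weary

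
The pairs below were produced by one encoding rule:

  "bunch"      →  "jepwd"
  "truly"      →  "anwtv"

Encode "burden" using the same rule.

The output letters match the input read backwards, each shifted +2: bunch reversed is hcnub. The word is reversed, then every letter is shifted forward by 2.
For burden: reverse → nedrub; then shift: n+2=p, e+2=g, d+2=f, r+2=t, u+2=w, b+2=d.

pgftwd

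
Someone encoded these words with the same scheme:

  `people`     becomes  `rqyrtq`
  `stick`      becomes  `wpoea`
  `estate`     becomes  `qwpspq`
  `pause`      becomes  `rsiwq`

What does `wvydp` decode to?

short

p(15)→r(17) and e(4)→q(16) fit y≡19x+18 (mod 26); the inverse of 19 mod 26 is 11. This is an affine cipher: with a=0,…,z=25, each position x becomes (19x+18) mod 26.
Undoing it on wvydp: w(22)→11·(22−18)≡18=s; v(21)→11·(21−18)≡7=h; y(24)→11·(24−18)≡14=o; d(3)→11·(3−18)≡17=r; p(15)→11·(15−18)≡19=t (all mod 26).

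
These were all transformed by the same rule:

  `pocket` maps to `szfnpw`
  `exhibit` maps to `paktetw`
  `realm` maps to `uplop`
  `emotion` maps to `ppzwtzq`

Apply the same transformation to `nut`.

qfw

The rule splits by letter class: vowels +11, consonants +3.
On nut: n(cons)+3=q, u(vowel)+11=f, t(cons)+3=w.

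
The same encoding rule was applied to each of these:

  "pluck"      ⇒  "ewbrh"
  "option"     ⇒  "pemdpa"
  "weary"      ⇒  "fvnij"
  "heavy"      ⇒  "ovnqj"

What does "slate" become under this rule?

p(15)→e(4) and l(11)→w(22) fit y≡15x+13 (mod 26); the inverse of 15 mod 26 is 7. Each letter's alphabet position (a=0..z=25) is mapped through 15·x+13 mod 26 — an affine cipher.
On slate: s(18)→15·18+13≡23=x; l(11)→15·11+13≡22=w; a(0)→15·0+13≡13=n; t(19)→15·19+13≡12=m; e(4)→15·4+13≡21=v (all mod 26).

xwnmv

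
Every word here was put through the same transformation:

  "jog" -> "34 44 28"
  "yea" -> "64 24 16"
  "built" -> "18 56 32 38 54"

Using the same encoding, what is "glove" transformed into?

28 38 44 58 24

With a=1..z=26, the number is 2·pos + 14.
For glove: g=7→28, l=12→38, o=15→44, v=22→58, e=5→24.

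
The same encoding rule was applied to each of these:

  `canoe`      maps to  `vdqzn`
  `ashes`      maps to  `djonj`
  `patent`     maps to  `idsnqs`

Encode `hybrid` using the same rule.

Treating letters as 0–25, the rule is x ↦ 9x + 3 (mod 26).
For hybrid: h(7)→9·7+3≡14=o; y(24)→9·24+3≡11=l; b(1)→9·1+3≡12=m; r(17)→9·17+3≡0=a; i(8)→9·8+3≡23=x; d(3)→9·3+3≡4=e (all mod 26).

olmaxe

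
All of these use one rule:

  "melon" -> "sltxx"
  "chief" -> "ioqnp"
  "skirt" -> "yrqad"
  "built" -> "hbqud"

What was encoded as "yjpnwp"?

In melon: m→s is +6, e→l is +7, l→t is +8, o→x is +9 — the shift increases by 1 each position. The shift increases by 1 at each position, starting from +6: 6, 7, 8, ….
Reversing it on yjpnwp: y−6=s, j−7=c, p−8=h, n−9=e, w−10=m, p−11=e.

scheme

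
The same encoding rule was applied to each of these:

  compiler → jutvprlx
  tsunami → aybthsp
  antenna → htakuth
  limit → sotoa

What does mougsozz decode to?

finalist

It's a Vigenère-style cipher with numeric key [7,6]: position i shifts by key[i mod 2].
Undoing it on mougsozz: m−7=f, o−6=i, u−7=n, g−6=a, s−7=l, o−6=i, z−7=s, z−6=t.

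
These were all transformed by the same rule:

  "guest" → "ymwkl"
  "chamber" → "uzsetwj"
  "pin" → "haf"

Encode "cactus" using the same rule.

Compare letters: g→y is +18, u→m is +18, e→w is +18 — a constant shift. Every letter moves 18 places later in the alphabet, wrapping around z→a.
Applying it to cactus: c+18=u, a+18=s, c+18=u, t+18=l, u+18=m, s+18=k.

usulmk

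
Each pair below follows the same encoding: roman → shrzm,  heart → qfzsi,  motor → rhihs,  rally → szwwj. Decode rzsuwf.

Each letter's alphabet position (a=0..z=25) is mapped through 21·x+25 mod 26 — an affine cipher.
Undoing it on rzsuwf: r(17)→5·(17−25)≡12=m; z(25)→5·(25−25)≡0=a; s(18)→5·(18−25)≡17=r; u(20)→5·(20−25)≡1=b; w(22)→5·(22−25)≡11=l; f(5)→5·(5−25)≡4=e (all mod 26).

marble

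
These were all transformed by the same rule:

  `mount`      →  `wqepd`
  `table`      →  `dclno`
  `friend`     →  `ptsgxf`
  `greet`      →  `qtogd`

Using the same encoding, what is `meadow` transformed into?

wgkfyy

Shifts by position in mount: pos 0: m→w (+10), pos 1: o→q (+2), pos 2: u→e (+10), pos 3: n→p (+2) — repeating every 2. It's a Vigenère-style cipher with numeric key [10,2]: position i shifts by key[i mod 2].
Applying it to meadow: m+10=w, e+2=g, a+10=k, d+2=f, o+10=y, w+2=y.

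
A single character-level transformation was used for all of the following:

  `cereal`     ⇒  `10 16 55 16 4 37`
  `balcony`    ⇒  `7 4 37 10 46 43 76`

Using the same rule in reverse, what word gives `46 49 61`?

c(#3)→10 and e(#5)→16: differences scale by 3, so n = 3·pos + 1. Each letter becomes 3×(its alphabet position, a=1..z=26) + 1.
Undoing it on 46 49 61: 46→(46−1)÷3=15=o, 49→(49−1)÷3=16=p, 61→(61−1)÷3=20=t.

opt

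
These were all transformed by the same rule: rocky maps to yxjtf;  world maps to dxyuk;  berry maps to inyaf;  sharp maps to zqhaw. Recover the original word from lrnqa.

eight

Shifts by position in rocky: pos 0: r→y (+7), pos 1: o→x (+9), pos 2: c→j (+7), pos 3: k→t (+9) — repeating every 2. It's a Vigenère-style cipher with numeric key [7,9]: position i shifts by key[i mod 2].
Undoing it on lrnqa: l−7=e, r−9=i, n−7=g, q−9=h, a−7=t.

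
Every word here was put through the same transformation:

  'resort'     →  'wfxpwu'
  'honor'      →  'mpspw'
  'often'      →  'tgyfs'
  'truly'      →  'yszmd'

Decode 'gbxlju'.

basket

Shifts by position in resort: pos 0: r→w (+5), pos 1: e→f (+1), pos 2: s→x (+5), pos 3: o→p (+1) — repeating every 2. The shifts repeat in a cycle of length 2: positions 0,1,… shift by +5, +1, then the pattern repeats.
Undoing it on gbxlju: g−5=b, b−1=a, x−5=s, l−1=k, j−5=e, u−1=t.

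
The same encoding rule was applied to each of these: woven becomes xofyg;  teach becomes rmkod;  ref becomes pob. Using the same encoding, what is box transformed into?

The word is reversed, then every letter is shifted forward by 10.
On box: reverse → xob; then shift: x+10=h, o+10=y, b+10=l.

hyl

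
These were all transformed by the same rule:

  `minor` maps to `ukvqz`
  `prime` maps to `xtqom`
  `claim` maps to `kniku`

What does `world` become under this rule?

eqznl

Shifts by position in minor: pos 0: m→u (+8), pos 1: i→k (+2), pos 2: n→v (+8), pos 3: o→q (+2) — repeating every 2. A repeating key of period 2 is used — shifts +8, +2 over and over.
On world: w+8=e, o+2=q, r+8=z, l+2=n, d+8=l.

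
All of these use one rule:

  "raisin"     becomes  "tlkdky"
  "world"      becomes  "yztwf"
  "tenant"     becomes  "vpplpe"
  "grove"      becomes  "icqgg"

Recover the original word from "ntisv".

light

The shifts repeat in a cycle of length 2: positions 0,1,… shift by +2, +11, then the pattern repeats.
Reversing it on ntisv: n−2=l, t−11=i, i−2=g, s−11=h, v−2=t.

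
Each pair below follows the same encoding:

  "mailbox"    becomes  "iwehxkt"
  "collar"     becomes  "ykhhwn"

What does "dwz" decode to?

Every letter moves 22 places later in the alphabet, wrapping around z→a.
Undoing it on dwz: d−22=h, w−22=a, z−22=d.

had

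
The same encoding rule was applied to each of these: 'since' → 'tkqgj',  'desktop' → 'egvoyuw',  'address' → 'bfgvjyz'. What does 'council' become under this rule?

dqxrhos

In since: s→t is +1, i→k is +2, n→q is +3, c→g is +4 — the shift increases by 1 each position. Each letter shifts forward by (position + 1), i.e. 1, 2, 3, … — the shift grows by one for each successive letter.
On council: c+1=d, o+2=q, u+3=x, n+4=r, c+5=h, i+6=o, l+7=s.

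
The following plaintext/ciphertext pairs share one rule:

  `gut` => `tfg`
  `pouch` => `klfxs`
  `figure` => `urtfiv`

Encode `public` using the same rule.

kfyorx

Letters are reflected about the middle of the alphabet (position → 25−position): Atbash.
On public: p↔k, u↔f, b↔y, l↔o, i↔r, c↔x.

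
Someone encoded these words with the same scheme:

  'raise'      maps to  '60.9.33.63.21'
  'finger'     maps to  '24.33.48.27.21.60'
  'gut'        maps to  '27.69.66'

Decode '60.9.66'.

r(#18)→60 and a(#1)→9: differences scale by 3, so n = 3·pos + 6. Each letter becomes 3×(its alphabet position, a=1..z=26) + 6.
Undoing it on 60.9.66: 60→(60−6)÷3=18=r, 9→(9−6)÷3=1=a, 66→(66−6)÷3=20=t.

rat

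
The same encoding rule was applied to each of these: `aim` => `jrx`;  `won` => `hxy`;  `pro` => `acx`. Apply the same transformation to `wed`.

hno

The rule splits by letter class: vowels +9, consonants +11.
Applying it to wed: w(cons)+11=h, e(vowel)+9=n, d(cons)+11=o.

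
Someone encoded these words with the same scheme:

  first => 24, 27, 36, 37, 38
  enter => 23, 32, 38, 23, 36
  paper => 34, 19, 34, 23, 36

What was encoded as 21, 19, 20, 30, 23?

cable

f is letter #6 and maps to 24: an offset of 18. The number is (letter's place in the alphabet, a=1) + 18.
Decoding 21, 19, 20, 30, 23: 21→(21−18)÷1=3=c, 19→(19−18)÷1=1=a, 20→(20−18)÷1=2=b, 30→(30−18)÷1=12=l, 23→(23−18)÷1=5=e.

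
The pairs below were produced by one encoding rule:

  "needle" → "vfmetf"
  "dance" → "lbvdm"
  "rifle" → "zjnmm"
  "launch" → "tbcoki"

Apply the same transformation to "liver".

A repeating key of period 2 is used — shifts +8, +1 over and over.
For liver: l+8=t, i+1=j, v+8=d, e+1=f, r+8=z.

tjdfz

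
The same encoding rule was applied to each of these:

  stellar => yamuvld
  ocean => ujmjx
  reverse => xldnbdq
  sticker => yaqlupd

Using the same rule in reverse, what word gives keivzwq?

example

The shift increases by 1 at each position, starting from +6: 6, 7, 8, ….
Reversing it on keivzwq: k−6=e, e−7=x, i−8=a, v−9=m, z−10=p, w−11=l, q−12=e.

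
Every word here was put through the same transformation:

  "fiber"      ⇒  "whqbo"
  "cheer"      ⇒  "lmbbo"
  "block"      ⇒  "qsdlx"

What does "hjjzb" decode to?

issue

f(5)→w(22) and i(8)→h(7) fit y≡21x+21 (mod 26); the inverse of 21 mod 26 is 5. Each letter's alphabet position (a=0..z=25) is mapped through 21·x+21 mod 26 — an affine cipher.
Undoing it on hjjzb: h(7)→5·(7−21)≡8=i; j(9)→5·(9−21)≡18=s; j(9)→5·(9−21)≡18=s; z(25)→5·(25−21)≡20=u; b(1)→5·(1−21)≡4=e (all mod 26).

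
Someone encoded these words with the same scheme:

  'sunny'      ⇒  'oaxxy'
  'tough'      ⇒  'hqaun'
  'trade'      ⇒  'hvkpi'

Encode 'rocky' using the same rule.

Each letter's alphabet position (a=0..z=25) is mapped through 19·x+10 mod 26 — an affine cipher.
Applying it to rocky: r(17)→19·17+10≡21=v; o(14)→19·14+10≡16=q; c(2)→19·2+10≡22=w; k(10)→19·10+10≡18=s; y(24)→19·24+10≡24=y (all mod 26).

vqwsy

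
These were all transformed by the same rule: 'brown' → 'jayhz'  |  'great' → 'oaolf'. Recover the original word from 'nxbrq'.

In brown: b→j is +8, r→a is +9, o→y is +10, w→h is +11 — the shift increases by 1 each position. Letter i (0-indexed) is shifted by i+8, so successive shifts are 8, 9, 10, ….
Reversing it on nxbrq: n−8=f, x−9=o, b−10=r, r−11=g, q−12=e.

forge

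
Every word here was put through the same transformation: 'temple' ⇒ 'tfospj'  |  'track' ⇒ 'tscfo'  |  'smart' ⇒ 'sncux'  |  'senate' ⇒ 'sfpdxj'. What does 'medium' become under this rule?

mfflyr

Each letter shifts forward by its position index (0, 1, 2, …) — the shift grows by one for each successive letter.
On medium: m+0=m, e+1=f, d+2=f, i+3=l, u+4=y, m+5=r.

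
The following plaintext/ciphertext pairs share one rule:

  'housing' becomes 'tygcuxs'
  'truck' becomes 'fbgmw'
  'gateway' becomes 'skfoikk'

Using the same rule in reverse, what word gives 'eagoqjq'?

squeeze

Shifts by position in housing: pos 0: h→t (+12), pos 1: o→y (+10), pos 2: u→g (+12), pos 3: s→c (+10) — repeating every 2. A repeating key of period 2 is used — shifts +12, +10 over and over.
Decoding eagoqjq: e−12=s, a−10=q, g−12=u, o−10=e, q−12=e, j−10=z, q−12=e.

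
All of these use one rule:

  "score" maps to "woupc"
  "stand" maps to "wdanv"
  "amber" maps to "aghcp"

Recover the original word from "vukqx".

s(18)→w(22) and c(2)→o(14) fit y≡7x+0 (mod 26); the inverse of 7 mod 26 is 15. Each letter's alphabet position (a=0..z=25) is mapped through 7·x+0 mod 26 — an affine cipher.
Decoding vukqx: v(21)→15·(21−0)≡3=d; u(20)→15·(20−0)≡14=o; k(10)→15·(10−0)≡20=u; q(16)→15·(16−0)≡6=g; x(23)→15·(23−0)≡7=h (all mod 26).

dough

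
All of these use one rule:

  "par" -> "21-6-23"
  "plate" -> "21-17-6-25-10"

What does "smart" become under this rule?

24-18-6-23-25

p is letter #16 and maps to 21: an offset of 5. The number is (letter's place in the alphabet, a=1) + 5.
On smart: s=19→24, m=13→18, a=1→6, r=18→23, t=20→25.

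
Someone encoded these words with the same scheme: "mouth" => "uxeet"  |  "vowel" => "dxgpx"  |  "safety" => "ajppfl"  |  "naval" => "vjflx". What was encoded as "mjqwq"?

eagle

The shift increases by 1 at each position, starting from +8: 8, 9, 10, ….
Decoding mjqwq: m−8=e, j−9=a, q−10=g, w−11=l, q−12=e.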